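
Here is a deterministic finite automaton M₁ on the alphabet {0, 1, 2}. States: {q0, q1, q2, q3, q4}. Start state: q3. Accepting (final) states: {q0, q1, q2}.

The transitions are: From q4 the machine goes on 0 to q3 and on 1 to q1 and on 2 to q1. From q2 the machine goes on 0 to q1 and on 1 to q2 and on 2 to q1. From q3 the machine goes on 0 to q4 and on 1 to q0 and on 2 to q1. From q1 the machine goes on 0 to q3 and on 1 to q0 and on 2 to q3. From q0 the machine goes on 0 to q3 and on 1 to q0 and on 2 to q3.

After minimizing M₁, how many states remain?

2

Reachable states from the start: {q0,q1,q3,q4}. Unreachable: {q2} — drop them.
Start with accepting vs non-accepting: {q0,q1} | {q3,q4}.
Stable partition: {q0,q1} | {q3,q4} — 2 equivalence classes.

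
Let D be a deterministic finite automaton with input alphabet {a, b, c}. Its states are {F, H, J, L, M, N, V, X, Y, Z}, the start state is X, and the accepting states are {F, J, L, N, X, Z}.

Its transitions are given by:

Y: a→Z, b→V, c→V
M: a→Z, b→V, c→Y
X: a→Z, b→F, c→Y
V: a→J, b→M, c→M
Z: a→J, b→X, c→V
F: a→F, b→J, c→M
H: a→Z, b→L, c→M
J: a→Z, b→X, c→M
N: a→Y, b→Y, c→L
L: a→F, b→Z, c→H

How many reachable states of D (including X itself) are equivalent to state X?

4

States {H,L,N} cannot be reached from the start state, so discard them.
Start with accepting vs non-accepting: {F,J,X,Z} | {M,V,Y}.
Stable partition: {F,J,X,Z} | {M,V,Y} — 2 equivalence classes.
State X belongs to the block {F,J,X,Z}, which has 4 states.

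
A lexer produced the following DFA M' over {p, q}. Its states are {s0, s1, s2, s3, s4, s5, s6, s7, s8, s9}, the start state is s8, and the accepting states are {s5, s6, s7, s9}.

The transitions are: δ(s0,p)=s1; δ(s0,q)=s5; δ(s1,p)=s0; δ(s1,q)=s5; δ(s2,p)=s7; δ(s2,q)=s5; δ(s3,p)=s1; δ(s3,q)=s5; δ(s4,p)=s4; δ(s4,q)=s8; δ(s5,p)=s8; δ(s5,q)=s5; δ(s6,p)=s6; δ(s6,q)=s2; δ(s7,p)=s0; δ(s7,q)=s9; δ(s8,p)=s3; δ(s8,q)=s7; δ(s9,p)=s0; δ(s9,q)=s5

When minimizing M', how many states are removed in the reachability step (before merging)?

No path from s8 leads to s2, s4, s6; the other 7 states are all reachable.

3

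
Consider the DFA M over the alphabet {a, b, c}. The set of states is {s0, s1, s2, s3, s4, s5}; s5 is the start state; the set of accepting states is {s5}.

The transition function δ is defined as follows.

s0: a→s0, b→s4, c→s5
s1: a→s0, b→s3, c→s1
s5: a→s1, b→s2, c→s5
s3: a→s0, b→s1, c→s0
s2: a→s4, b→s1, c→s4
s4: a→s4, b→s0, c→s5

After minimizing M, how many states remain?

4

Every state is reachable, so we keep all 6.
Start with accepting vs non-accepting: {s5} | {s0,s1,s2,s3,s4}.
Refine {s0,s1,s2,s3,s4} on symbol c: members go to different blocks, giving {s1,s2,s3} and {s0,s4}.
On input c, block {s1,s2,s3} splits into {s2,s3} and {s1}.
The partition is now stable with 4 blocks: {s5} | {s2,s3} | {s0,s4} | {s1}.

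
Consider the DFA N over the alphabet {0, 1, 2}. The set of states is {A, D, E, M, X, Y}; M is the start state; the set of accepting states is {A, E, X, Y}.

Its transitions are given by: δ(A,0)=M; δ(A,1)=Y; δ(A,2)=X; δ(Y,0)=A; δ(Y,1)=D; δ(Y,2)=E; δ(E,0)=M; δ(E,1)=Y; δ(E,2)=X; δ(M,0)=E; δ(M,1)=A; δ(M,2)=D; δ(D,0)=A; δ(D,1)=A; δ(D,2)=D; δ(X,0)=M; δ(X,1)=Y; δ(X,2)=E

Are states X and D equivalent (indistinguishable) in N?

No

Every state is reachable, so we keep all 6.
P0 = {A,E,X,Y} | {D,M}.
On input 0, block {A,E,X,Y} splits into {A,E,X} and {Y}.
Stable partition: {A,E,X} | {D,M} | {Y} — 3 equivalence classes.
X and D end up in different blocks, so they are distinguishable. For instance, the string 'ε' is accepted from only X.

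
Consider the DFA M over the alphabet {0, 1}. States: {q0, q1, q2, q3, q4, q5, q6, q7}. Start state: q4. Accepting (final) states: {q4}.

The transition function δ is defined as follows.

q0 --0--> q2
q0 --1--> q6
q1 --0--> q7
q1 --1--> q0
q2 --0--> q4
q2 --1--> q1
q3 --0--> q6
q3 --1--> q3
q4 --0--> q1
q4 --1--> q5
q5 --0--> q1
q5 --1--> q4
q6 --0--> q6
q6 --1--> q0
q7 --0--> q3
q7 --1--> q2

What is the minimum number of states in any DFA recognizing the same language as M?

8

Every state is reachable, so we keep all 8.
Start with accepting vs non-accepting: {q4} | {q0,q1,q2,q3,q5,q6,q7}.
Refine {q0,q1,q2,q3,q5,q6,q7} on symbol 0: members go to different blocks, giving {q0,q1,q3,q5,q6,q7} and {q2}.
On input 0, block {q0,q1,q3,q5,q6,q7} splits into {q1,q3,q5,q6,q7} and {q0}.
On input 1, block {q1,q3,q5,q6,q7} splits into {q1,q6} and {q3} and {q5} and {q7}.
Split {q1,q6} by δ(·,0) → {q1} and {q6}.
The partition is now stable with 8 blocks: {q4} | {q1} | {q2} | {q0} | {q3} | {q5} | {q7} | {q6}.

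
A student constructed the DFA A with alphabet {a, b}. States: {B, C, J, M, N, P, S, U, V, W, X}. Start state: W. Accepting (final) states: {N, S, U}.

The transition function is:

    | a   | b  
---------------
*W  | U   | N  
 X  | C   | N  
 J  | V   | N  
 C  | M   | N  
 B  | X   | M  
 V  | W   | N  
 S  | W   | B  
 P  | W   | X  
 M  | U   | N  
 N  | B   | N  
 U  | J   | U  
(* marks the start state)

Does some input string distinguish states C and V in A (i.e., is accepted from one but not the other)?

No

Reachable states from the start: {B,C,J,M,N,U,V,W,X}. Unreachable: {P,S} — drop them.
Initial partition by acceptance: {N,U} | {B,C,J,M,V,W,X}.
On input a, block {B,C,J,M,V,W,X} splits into {B,C,J,V,X} and {M,W}.
Refine {B,C,J,V,X} on symbol a: members go to different blocks, giving {B,J,X} and {C,V}.
Refine {B,J,X} on symbol a: members go to different blocks, giving {J,X} and {B}.
Refine {N,U} on symbol a: members go to different blocks, giving {U} and {N}.
Stable partition: {U} | {J,X} | {M,W} | {C,V} | {B} | {N} — 6 equivalence classes.
C and V lie in the same block of the stable partition, so they are equivalent — no string distinguishes them.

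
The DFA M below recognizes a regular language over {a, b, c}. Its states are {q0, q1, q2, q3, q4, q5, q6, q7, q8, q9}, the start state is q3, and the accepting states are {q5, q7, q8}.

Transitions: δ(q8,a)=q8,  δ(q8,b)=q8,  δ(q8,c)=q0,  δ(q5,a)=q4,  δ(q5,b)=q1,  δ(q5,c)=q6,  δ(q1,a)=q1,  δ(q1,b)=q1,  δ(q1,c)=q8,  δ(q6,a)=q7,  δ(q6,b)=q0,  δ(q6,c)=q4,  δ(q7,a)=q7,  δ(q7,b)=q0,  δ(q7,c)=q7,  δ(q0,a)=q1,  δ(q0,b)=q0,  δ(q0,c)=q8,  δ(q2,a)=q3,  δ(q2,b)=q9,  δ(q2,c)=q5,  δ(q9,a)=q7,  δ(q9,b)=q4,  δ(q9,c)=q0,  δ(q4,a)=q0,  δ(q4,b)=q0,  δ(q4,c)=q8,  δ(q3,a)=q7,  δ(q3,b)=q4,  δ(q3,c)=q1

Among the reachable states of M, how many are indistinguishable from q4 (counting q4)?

States {q2,q5,q6,q9} cannot be reached from the start state, so discard them.
P0 = {q7,q8} | {q0,q1,q3,q4}.
On input b, block {q7,q8} splits into {q7} and {q8}.
On input a, block {q0,q1,q3,q4} splits into {q0,q1,q4} and {q3}.
No further refinement is possible. Final partition (4 blocks): {q7} | {q0,q1,q4} | {q8} | {q3}.
The equivalence class containing q4 is {q0,q1,q4}, of size 3.

3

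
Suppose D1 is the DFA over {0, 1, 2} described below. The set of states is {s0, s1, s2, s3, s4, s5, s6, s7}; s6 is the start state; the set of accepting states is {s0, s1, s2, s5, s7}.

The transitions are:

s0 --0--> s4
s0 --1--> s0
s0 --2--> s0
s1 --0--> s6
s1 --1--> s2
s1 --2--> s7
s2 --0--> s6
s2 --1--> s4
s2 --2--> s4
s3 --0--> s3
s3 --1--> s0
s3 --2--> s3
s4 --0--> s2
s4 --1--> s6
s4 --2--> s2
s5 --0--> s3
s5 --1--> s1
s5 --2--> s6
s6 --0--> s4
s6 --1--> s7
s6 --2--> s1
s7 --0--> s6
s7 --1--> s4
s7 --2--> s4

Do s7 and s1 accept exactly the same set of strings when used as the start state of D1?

States {s0,s3,s5} cannot be reached from the start state, so discard them.
P0 = {s1,s2,s7} | {s4,s6}.
Split {s1,s2,s7} by δ(·,1) → {s2,s7} and {s1}.
On input 0, block {s4,s6} splits into {s4} and {s6}.
The partition is now stable with 4 blocks: {s2,s7} | {s4} | {s1} | {s6}.
s7 and s1 end up in different blocks, so they are distinguishable. For instance, the string '1' is accepted from only s1.

No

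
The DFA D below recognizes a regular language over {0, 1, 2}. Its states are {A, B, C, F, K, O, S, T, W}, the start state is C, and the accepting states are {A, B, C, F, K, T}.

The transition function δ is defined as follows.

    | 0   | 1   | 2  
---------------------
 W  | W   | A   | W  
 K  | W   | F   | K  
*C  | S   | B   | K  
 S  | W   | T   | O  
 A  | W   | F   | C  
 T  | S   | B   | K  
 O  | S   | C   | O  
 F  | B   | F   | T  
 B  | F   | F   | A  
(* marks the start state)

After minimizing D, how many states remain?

Every state is reachable, so we keep all 9.
Start with accepting vs non-accepting: {A,B,C,F,K,T} | {O,S,W}.
Refine {A,B,C,F,K,T} on symbol 0: members go to different blocks, giving {A,C,K,T} and {B,F}.
Stable partition: {A,C,K,T} | {O,S,W} | {B,F} — 3 equivalence classes.

3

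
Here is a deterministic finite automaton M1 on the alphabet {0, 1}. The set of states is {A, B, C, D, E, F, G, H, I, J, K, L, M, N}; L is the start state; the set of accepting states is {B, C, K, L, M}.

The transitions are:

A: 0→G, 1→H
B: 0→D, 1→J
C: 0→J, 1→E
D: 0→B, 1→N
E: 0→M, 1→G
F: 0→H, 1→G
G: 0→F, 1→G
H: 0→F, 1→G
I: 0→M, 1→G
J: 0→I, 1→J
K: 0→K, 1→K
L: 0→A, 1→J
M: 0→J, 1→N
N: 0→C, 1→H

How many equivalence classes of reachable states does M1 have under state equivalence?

5

First remove the unreachable states {B,D,K}; 11 states remain.
P0 = {C,L,M} | {A,E,F,G,H,I,J,N}.
Split {A,E,F,G,H,I,J,N} by δ(·,0) → {A,F,G,H,J} and {E,I,N}.
Split {C,L,M} by δ(·,1) → {C,M} and {L}.
On input 0, block {A,F,G,H,J} splits into {A,F,G,H} and {J}.
No further refinement is possible. Final partition (5 blocks): {C,M} | {A,F,G,H} | {E,I,N} | {L} | {J}.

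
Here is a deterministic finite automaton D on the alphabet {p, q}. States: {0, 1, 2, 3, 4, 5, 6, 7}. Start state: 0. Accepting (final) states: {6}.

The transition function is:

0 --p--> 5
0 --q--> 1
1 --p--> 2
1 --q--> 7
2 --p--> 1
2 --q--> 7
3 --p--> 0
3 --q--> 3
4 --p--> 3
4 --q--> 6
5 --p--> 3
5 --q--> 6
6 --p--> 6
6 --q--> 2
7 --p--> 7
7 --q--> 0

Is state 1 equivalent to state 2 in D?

Yes

Reachable states from the start: {0,1,2,3,5,6,7}. Unreachable: {4} — drop them.
P0 = {6} | {0,1,2,3,5,7}.
On input q, block {0,1,2,3,5,7} splits into {0,1,2,3,7} and {5}.
Split {0,1,2,3,7} by δ(·,p) → {1,2,3,7} and {0}.
Refine {1,2,3,7} on symbol p: members go to different blocks, giving {1,2,7} and {3}.
On input q, block {1,2,7} splits into {1,2} and {7}.
Stable partition: {6} | {1,2} | {5} | {0} | {3} | {7} — 6 equivalence classes.
1 and 2 lie in the same block of the stable partition, so they are equivalent — no string distinguishes them.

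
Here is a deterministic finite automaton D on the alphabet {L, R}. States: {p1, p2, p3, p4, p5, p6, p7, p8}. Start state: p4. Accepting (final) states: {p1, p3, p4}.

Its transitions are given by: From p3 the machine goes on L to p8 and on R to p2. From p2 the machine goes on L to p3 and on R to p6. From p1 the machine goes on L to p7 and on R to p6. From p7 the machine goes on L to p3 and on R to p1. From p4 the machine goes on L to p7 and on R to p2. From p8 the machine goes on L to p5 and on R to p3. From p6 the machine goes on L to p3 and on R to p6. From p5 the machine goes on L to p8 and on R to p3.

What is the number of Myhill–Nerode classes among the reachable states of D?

Every state is reachable, so we keep all 8.
Initial partition by acceptance: {p1,p3,p4} | {p2,p5,p6,p7,p8}.
On input L, block {p2,p5,p6,p7,p8} splits into {p2,p6,p7} and {p5,p8}.
Split {p1,p3,p4} by δ(·,L) → {p1,p4} and {p3}.
Split {p2,p6,p7} by δ(·,R) → {p2,p6} and {p7}.
The partition is now stable with 5 blocks: {p1,p4} | {p2,p6} | {p5,p8} | {p3} | {p7}.

5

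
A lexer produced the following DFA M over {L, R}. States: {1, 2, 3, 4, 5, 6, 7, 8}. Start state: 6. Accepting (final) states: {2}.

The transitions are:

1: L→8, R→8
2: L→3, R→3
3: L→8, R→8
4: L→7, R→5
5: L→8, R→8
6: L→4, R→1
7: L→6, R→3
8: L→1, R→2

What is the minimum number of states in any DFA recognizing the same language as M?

All states are reachable from the start state.
Start with accepting vs non-accepting: {2} | {1,3,4,5,6,7,8}.
Refine {1,3,4,5,6,7,8} on symbol R: members go to different blocks, giving {1,3,4,5,6,7} and {8}.
Refine {1,3,4,5,6,7} on symbol L: members go to different blocks, giving {1,3,5} and {4,6,7}.
No further refinement is possible. Final partition (4 blocks): {2} | {1,3,5} | {8} | {4,6,7}.

4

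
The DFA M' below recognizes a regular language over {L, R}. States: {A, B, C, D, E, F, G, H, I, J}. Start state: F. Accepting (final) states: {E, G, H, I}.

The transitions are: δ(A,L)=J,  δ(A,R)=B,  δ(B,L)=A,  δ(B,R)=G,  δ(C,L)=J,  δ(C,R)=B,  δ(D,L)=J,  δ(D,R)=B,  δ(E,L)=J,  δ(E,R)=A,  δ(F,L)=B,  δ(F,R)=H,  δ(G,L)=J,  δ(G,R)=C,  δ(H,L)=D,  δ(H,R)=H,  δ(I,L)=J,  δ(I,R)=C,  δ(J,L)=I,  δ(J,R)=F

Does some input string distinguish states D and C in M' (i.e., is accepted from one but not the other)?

No

First remove the unreachable states {E}; 9 states remain.
P0 = {G,H,I} | {A,B,C,D,F,J}.
On input R, block {G,H,I} splits into {G,I} and {H}.
On input L, block {A,B,C,D,F,J} splits into {A,B,C,D,F} and {J}.
Split {A,B,C,D,F} by δ(·,L) → {A,C,D} and {B,F}.
On input L, block {B,F} splits into {B} and {F}.
Stable partition: {G,I} | {A,C,D} | {H} | {J} | {B} | {F} — 6 equivalence classes.
D and C lie in the same block of the stable partition, so they are equivalent — no string distinguishes them.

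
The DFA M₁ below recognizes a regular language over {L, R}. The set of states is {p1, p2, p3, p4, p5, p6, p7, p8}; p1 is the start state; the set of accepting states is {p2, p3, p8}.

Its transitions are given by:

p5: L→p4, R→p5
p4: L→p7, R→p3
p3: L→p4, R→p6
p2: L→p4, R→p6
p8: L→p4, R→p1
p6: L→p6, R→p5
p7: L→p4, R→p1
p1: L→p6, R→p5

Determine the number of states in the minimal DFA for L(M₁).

5

States {p2,p8} cannot be reached from the start state, so discard them.
Start with accepting vs non-accepting: {p3} | {p1,p4,p5,p6,p7}.
On input R, block {p1,p4,p5,p6,p7} splits into {p1,p5,p6,p7} and {p4}.
Split {p1,p5,p6,p7} by δ(·,L) → {p1,p6} and {p5,p7}.
On input R, block {p5,p7} splits into {p5} and {p7}.
Stable partition: {p3} | {p1,p6} | {p4} | {p5} | {p7} — 5 equivalence classes.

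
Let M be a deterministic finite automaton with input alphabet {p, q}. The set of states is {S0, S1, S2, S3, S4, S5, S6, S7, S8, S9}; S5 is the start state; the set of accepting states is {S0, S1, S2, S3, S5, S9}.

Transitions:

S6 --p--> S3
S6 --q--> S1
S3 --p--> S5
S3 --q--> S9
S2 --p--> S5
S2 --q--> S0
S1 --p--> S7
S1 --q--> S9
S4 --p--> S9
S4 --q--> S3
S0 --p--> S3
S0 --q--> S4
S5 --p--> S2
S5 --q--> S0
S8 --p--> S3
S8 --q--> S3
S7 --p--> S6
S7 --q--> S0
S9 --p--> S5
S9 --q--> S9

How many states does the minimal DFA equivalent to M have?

4

First remove the unreachable states {S1,S6,S7,S8}; 6 states remain.
Initial partition by acceptance: {S0,S2,S3,S5,S9} | {S4}.
Refine {S0,S2,S3,S5,S9} on symbol q: members go to different blocks, giving {S2,S3,S5,S9} and {S0}.
Refine {S2,S3,S5,S9} on symbol q: members go to different blocks, giving {S2,S5} and {S3,S9}.
The partition is now stable with 4 blocks: {S2,S5} | {S4} | {S0} | {S3,S9}.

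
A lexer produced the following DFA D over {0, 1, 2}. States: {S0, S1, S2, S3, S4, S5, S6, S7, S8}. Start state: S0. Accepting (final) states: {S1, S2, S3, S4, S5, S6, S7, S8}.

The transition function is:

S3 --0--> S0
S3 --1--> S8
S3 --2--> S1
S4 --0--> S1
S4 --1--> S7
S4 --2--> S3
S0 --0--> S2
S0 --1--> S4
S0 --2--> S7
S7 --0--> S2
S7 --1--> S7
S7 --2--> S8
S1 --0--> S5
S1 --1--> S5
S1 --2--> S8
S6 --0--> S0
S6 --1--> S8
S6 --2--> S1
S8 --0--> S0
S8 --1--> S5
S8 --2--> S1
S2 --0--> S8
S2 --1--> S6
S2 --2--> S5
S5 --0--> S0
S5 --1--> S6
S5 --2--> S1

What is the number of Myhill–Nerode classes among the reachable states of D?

4

Initial partition by acceptance: {S1,S2,S3,S4,S5,S6,S7,S8} | {S0}.
Split {S1,S2,S3,S4,S5,S6,S7,S8} by δ(·,0) → {S1,S2,S4,S7} and {S3,S5,S6,S8}.
Refine {S1,S2,S4,S7} on symbol 0: members go to different blocks, giving {S1,S2} and {S4,S7}.
Stable partition: {S1,S2} | {S0} | {S3,S5,S6,S8} | {S4,S7} — 4 equivalence classes.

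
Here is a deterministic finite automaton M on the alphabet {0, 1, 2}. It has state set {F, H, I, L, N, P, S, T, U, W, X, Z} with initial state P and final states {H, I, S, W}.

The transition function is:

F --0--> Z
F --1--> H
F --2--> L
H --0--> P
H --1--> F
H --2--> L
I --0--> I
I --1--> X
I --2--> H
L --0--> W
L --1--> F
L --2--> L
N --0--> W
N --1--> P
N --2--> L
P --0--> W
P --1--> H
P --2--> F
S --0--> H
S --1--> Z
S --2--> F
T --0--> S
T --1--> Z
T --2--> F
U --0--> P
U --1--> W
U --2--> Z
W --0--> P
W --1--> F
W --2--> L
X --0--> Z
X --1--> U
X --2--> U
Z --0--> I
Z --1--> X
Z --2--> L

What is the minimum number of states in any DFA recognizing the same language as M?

States {N,S,T} cannot be reached from the start state, so discard them.
Start with accepting vs non-accepting: {H,I,W} | {F,L,P,U,X,Z}.
Split {H,I,W} by δ(·,0) → {H,W} and {I}.
On input 0, block {F,L,P,U,X,Z} splits into {F,U,X} and {L,P} and {Z}.
Split {F,U,X} by δ(·,0) → {F,X} and {U}.
Refine {F,X} on symbol 1: members go to different blocks, giving {X} and {F}.
On input 1, block {L,P} splits into {P} and {L}.
No further refinement is possible. Final partition (8 blocks): {H,W} | {X} | {I} | {P} | {Z} | {U} | {F} | {L}.

8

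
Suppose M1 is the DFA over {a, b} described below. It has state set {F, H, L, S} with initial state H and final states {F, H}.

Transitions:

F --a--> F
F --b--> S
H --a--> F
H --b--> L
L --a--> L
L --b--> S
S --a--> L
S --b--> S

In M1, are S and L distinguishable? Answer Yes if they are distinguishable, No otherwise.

No

Every state is reachable, so we keep all 4.
P0 = {F,H} | {L,S}.
Stable partition: {F,H} | {L,S} — 2 equivalence classes.
S and L lie in the same block of the stable partition, so they are equivalent — no string distinguishes them.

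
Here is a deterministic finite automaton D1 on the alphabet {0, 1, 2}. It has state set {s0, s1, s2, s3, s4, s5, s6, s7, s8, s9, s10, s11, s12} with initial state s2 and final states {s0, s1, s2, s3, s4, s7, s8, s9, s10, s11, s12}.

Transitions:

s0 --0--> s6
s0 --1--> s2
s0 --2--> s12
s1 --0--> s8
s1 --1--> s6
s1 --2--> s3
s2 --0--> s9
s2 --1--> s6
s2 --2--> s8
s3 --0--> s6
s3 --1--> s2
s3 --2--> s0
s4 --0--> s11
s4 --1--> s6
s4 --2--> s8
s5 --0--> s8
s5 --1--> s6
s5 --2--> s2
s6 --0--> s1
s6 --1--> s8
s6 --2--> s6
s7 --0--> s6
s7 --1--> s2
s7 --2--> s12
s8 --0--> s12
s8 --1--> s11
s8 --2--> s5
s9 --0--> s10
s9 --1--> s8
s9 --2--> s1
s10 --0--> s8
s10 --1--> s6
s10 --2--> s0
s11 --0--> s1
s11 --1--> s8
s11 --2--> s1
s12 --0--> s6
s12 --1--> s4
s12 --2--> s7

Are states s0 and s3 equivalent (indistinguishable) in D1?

Start with accepting vs non-accepting: {s0,s1,s2,s3,s4,s7,s8,s9,s10,s11,s12} | {s5,s6}.
On input 0, block {s0,s1,s2,s3,s4,s7,s8,s9,s10,s11,s12} splits into {s1,s2,s4,s8,s9,s10,s11} and {s0,s3,s7,s12}.
Refine {s1,s2,s4,s8,s9,s10,s11} on symbol 0: members go to different blocks, giving {s1,s2,s4,s9,s10,s11} and {s8}.
On input 0, block {s1,s2,s4,s9,s10,s11} splits into {s2,s4,s9,s11} and {s1,s10}.
On input 0, block {s2,s4,s9,s11} splits into {s2,s4} and {s9,s11}.
Split {s5,s6} by δ(·,0) → {s5} and {s6}.
The partition is now stable with 7 blocks: {s2,s4} | {s5} | {s0,s3,s7,s12} | {s8} | {s1,s10} | {s9,s11} | {s6}.
s0 and s3 lie in the same block of the stable partition, so they are equivalent — no string distinguishes them.

Yes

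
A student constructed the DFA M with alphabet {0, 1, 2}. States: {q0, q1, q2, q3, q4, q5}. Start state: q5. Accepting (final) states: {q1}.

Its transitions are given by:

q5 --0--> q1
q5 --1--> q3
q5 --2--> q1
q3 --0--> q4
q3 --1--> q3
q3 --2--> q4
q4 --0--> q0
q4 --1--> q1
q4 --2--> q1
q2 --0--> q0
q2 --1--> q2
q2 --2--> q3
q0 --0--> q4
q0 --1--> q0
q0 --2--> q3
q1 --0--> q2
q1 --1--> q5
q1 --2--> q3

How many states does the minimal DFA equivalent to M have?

Start with accepting vs non-accepting: {q1} | {q0,q2,q3,q4,q5}.
Refine {q0,q2,q3,q4,q5} on symbol 0: members go to different blocks, giving {q0,q2,q3,q4} and {q5}.
Refine {q0,q2,q3,q4} on symbol 1: members go to different blocks, giving {q0,q2,q3} and {q4}.
Refine {q0,q2,q3} on symbol 0: members go to different blocks, giving {q0,q3} and {q2}.
Refine {q0,q3} on symbol 2: members go to different blocks, giving {q0} and {q3}.
Stable partition: {q1} | {q0} | {q5} | {q4} | {q2} | {q3} — 6 equivalence classes.

6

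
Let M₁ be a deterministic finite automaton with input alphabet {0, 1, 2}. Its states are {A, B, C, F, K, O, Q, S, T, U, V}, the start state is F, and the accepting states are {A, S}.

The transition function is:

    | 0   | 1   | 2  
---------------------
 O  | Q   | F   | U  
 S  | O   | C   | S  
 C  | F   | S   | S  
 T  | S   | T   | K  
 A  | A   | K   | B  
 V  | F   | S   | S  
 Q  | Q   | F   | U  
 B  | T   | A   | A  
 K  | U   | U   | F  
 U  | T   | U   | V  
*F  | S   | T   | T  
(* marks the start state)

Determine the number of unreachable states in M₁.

BFS from F reaches {C, F, K, O, Q, S, T, U, V}; the 2 state(s) A, B are never visited.

2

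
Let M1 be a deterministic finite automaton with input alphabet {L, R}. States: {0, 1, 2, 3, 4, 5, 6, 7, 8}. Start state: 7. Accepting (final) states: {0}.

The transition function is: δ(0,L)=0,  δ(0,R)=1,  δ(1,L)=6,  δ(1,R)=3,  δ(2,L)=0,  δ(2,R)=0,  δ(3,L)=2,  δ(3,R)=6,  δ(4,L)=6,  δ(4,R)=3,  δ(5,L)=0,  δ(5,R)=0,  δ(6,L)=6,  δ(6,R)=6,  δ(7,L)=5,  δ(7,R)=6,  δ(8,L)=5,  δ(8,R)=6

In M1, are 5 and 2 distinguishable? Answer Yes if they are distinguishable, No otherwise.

First remove the unreachable states {4,8}; 7 states remain.
Initial partition by acceptance: {0} | {1,2,3,5,6,7}.
Split {1,2,3,5,6,7} by δ(·,L) → {1,3,6,7} and {2,5}.
Refine {1,3,6,7} on symbol L: members go to different blocks, giving {1,6} and {3,7}.
Split {1,6} by δ(·,R) → {1} and {6}.
Stable partition: {0} | {1} | {2,5} | {3,7} | {6} — 5 equivalence classes.
5 and 2 lie in the same block of the stable partition, so they are equivalent — no string distinguishes them.

No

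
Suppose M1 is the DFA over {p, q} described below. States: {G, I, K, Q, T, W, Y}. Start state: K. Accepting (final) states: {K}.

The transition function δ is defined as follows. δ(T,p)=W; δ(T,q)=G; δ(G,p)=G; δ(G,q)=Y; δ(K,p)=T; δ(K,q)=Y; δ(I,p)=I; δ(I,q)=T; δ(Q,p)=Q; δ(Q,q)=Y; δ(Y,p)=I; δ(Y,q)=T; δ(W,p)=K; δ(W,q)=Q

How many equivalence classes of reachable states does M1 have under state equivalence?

All states are reachable from the start state.
P0 = {K} | {G,I,Q,T,W,Y}.
On input p, block {G,I,Q,T,W,Y} splits into {G,I,Q,T,Y} and {W}.
Refine {G,I,Q,T,Y} on symbol p: members go to different blocks, giving {G,I,Q,Y} and {T}.
Refine {G,I,Q,Y} on symbol q: members go to different blocks, giving {G,Q} and {I,Y}.
Stable partition: {K} | {G,Q} | {W} | {T} | {I,Y} — 5 equivalence classes.

5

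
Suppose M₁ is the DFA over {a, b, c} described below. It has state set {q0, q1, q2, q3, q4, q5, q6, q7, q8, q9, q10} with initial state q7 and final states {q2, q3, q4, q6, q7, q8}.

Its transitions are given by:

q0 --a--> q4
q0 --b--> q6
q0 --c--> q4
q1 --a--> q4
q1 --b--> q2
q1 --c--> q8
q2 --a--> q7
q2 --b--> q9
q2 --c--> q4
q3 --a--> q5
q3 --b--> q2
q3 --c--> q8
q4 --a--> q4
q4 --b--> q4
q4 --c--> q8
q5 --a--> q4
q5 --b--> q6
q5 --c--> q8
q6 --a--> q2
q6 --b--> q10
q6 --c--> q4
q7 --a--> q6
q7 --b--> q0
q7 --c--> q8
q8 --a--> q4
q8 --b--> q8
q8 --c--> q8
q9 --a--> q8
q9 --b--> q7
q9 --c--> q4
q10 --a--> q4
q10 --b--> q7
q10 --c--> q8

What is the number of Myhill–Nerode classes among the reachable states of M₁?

First remove the unreachable states {q1,q3,q5}; 8 states remain.
Initial partition by acceptance: {q2,q4,q6,q7,q8} | {q0,q9,q10}.
On input b, block {q2,q4,q6,q7,q8} splits into {q2,q6,q7} and {q4,q8}.
No further refinement is possible. Final partition (3 blocks): {q2,q6,q7} | {q0,q9,q10} | {q4,q8}.

3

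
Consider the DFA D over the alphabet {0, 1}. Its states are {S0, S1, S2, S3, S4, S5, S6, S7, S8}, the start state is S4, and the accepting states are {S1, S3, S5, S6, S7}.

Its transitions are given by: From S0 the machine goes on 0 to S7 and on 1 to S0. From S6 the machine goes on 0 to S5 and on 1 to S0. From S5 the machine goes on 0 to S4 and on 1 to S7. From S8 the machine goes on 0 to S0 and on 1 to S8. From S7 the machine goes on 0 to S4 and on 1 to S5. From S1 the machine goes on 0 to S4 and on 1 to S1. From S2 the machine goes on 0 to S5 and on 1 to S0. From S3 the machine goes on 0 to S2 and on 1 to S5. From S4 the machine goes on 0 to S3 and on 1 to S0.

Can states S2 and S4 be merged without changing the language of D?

States {S1,S6,S8} cannot be reached from the start state, so discard them.
P0 = {S3,S5,S7} | {S0,S2,S4}.
No further refinement is possible. Final partition (2 blocks): {S3,S5,S7} | {S0,S2,S4}.
S2 and S4 lie in the same block of the stable partition, so they are equivalent — no string distinguishes them.

Yes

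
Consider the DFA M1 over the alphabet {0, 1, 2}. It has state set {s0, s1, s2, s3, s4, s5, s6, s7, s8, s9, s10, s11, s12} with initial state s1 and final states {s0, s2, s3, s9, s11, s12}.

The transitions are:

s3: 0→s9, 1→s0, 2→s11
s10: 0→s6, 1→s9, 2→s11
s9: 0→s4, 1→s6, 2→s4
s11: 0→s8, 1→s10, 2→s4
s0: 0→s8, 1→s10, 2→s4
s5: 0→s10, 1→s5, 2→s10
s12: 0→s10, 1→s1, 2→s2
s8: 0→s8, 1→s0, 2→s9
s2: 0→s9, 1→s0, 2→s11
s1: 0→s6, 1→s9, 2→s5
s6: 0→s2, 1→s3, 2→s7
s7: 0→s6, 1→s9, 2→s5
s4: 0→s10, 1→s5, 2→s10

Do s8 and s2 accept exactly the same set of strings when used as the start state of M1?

No

States {s12} cannot be reached from the start state, so discard them.
Initial partition by acceptance: {s0,s2,s3,s9,s11} | {s1,s4,s5,s6,s7,s8,s10}.
Refine {s0,s2,s3,s9,s11} on symbol 0: members go to different blocks, giving {s0,s9,s11} and {s2,s3}.
On input 0, block {s1,s4,s5,s6,s7,s8,s10} splits into {s1,s4,s5,s7,s8,s10} and {s6}.
Refine {s0,s9,s11} on symbol 1: members go to different blocks, giving {s0,s11} and {s9}.
Split {s1,s4,s5,s7,s8,s10} by δ(·,0) → {s1,s7,s10} and {s4,s5,s8}.
On input 2, block {s1,s7,s10} splits into {s1,s7} and {s10}.
On input 0, block {s4,s5,s8} splits into {s4,s5} and {s8}.
The partition is now stable with 8 blocks: {s0,s11} | {s1,s7} | {s2,s3} | {s6} | {s9} | {s4,s5} | {s10} | {s8}.
s8 and s2 end up in different blocks, so they are distinguishable. For instance, the string 'ε' is accepted from only s2.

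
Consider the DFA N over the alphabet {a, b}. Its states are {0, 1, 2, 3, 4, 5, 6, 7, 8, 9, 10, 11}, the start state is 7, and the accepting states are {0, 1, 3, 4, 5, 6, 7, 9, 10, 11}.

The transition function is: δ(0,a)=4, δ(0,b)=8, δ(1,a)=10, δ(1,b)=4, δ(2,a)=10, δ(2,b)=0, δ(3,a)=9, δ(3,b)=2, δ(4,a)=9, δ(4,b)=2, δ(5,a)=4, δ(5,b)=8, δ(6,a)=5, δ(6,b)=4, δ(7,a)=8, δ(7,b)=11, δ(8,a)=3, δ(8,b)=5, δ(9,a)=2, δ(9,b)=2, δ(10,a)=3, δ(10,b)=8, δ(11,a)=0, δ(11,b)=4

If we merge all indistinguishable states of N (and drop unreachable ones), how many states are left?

First remove the unreachable states {1,6}; 10 states remain.
P0 = {0,3,4,5,7,9,10,11} | {2,8}.
Split {0,3,4,5,7,9,10,11} by δ(·,a) → {0,3,4,5,10,11} and {7,9}.
On input a, block {0,3,4,5,10,11} splits into {0,5,10,11} and {3,4}.
Split {0,5,10,11} by δ(·,a) → {0,5,10} and {11}.
Refine {2,8} on symbol a: members go to different blocks, giving {2} and {8}.
Split {7,9} by δ(·,a) → {7} and {9}.
Stable partition: {0,5,10} | {2} | {7} | {3,4} | {11} | {8} | {9} — 7 equivalence classes.

7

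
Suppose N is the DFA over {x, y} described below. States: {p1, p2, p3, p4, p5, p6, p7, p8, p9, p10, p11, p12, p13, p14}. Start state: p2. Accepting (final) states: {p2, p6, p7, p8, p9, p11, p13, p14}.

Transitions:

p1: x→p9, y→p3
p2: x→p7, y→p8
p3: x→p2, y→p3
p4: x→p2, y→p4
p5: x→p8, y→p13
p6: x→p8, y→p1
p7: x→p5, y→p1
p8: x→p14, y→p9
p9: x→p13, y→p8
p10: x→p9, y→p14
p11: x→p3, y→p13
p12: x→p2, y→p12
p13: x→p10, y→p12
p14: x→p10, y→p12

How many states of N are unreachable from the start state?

3

No path from p2 leads to p4, p6, p11; the other 11 states are all reachable.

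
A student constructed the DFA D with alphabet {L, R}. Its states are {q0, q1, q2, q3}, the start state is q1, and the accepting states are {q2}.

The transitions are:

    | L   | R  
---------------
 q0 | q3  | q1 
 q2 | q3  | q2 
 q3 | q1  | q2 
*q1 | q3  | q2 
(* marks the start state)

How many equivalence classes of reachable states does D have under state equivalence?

2

First remove the unreachable states {q0}; 3 states remain.
Initial partition by acceptance: {q2} | {q1,q3}.
The partition is now stable with 2 blocks: {q2} | {q1,q3}.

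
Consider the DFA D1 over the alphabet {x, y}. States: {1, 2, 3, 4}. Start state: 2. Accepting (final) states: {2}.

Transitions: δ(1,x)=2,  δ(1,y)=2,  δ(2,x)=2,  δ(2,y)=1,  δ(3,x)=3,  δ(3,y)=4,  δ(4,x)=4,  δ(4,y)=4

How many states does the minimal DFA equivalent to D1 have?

2

First remove the unreachable states {3,4}; 2 states remain.
Start with accepting vs non-accepting: {2} | {1}.
Stable partition: {2} | {1} — 2 equivalence classes.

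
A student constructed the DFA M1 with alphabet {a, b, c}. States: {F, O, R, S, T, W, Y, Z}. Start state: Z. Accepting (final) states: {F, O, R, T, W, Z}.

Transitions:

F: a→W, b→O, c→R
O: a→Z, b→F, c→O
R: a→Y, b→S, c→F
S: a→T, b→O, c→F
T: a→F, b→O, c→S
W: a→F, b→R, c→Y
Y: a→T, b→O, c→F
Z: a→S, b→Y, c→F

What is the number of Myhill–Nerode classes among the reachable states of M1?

Initial partition by acceptance: {F,O,R,T,W,Z} | {S,Y}.
Split {F,O,R,T,W,Z} by δ(·,a) → {F,O,T,W} and {R,Z}.
Refine {F,O,T,W} on symbol a: members go to different blocks, giving {F,T,W} and {O}.
Split {F,T,W} by δ(·,b) → {F,T} and {W}.
Refine {F,T} on symbol a: members go to different blocks, giving {T} and {F}.
Stable partition: {T} | {S,Y} | {R,Z} | {O} | {W} | {F} — 6 equivalence classes.

6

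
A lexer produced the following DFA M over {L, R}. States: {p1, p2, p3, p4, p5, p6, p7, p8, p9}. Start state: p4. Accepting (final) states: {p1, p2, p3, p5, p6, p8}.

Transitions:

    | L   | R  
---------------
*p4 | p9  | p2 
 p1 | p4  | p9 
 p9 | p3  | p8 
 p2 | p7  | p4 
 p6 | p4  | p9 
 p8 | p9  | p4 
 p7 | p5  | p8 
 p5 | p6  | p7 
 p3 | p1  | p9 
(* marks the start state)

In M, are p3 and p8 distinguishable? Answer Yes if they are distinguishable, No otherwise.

Every state is reachable, so we keep all 9.
P0 = {p1,p2,p3,p5,p6,p8} | {p4,p7,p9}.
Split {p1,p2,p3,p5,p6,p8} by δ(·,L) → {p1,p2,p6,p8} and {p3,p5}.
Refine {p4,p7,p9} on symbol L: members go to different blocks, giving {p7,p9} and {p4}.
Split {p1,p2,p6,p8} by δ(·,L) → {p1,p6} and {p2,p8}.
No further refinement is possible. Final partition (5 blocks): {p1,p6} | {p7,p9} | {p3,p5} | {p4} | {p2,p8}.
p3 and p8 end up in different blocks, so they are distinguishable. For instance, the string 'L' is accepted from only p3.

Yes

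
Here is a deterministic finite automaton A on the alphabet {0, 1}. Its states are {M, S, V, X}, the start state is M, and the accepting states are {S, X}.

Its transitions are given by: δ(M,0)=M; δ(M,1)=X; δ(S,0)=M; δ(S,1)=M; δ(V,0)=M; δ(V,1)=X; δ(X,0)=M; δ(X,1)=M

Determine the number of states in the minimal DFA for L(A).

2

Reachable states from the start: {M,X}. Unreachable: {S,V} — drop them.
P0 = {X} | {M}.
The partition is now stable with 2 blocks: {X} | {M}.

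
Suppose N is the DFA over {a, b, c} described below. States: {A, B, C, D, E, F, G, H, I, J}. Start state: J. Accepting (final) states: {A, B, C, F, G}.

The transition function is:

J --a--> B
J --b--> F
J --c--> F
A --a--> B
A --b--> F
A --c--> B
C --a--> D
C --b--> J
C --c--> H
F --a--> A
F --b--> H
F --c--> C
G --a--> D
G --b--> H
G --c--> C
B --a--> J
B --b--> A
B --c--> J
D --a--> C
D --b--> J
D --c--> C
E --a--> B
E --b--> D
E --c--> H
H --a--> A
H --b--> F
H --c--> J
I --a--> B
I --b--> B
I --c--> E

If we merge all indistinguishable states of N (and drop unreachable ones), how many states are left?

Reachable states from the start: {A,B,C,D,F,H,J}. Unreachable: {E,G,I} — drop them.
P0 = {A,B,C,F} | {D,H,J}.
On input a, block {A,B,C,F} splits into {A,F} and {B,C}.
Split {A,F} by δ(·,a) → {A} and {F}.
On input a, block {D,H,J} splits into {D,J} and {H}.
Split {D,J} by δ(·,b) → {D} and {J}.
On input a, block {B,C} splits into {B} and {C}.
The partition is now stable with 7 blocks: {A} | {D} | {B} | {F} | {H} | {J} | {C}.

7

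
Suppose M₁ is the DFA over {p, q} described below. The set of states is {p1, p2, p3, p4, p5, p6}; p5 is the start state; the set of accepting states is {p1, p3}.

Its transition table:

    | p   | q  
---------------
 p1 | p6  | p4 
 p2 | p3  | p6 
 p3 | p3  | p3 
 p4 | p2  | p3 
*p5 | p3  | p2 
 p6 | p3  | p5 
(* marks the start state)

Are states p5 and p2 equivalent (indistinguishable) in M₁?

Yes

Reachable states from the start: {p2,p3,p5,p6}. Unreachable: {p1,p4} — drop them.
P0 = {p3} | {p2,p5,p6}.
The partition is now stable with 2 blocks: {p3} | {p2,p5,p6}.
p5 and p2 lie in the same block of the stable partition, so they are equivalent — no string distinguishes them.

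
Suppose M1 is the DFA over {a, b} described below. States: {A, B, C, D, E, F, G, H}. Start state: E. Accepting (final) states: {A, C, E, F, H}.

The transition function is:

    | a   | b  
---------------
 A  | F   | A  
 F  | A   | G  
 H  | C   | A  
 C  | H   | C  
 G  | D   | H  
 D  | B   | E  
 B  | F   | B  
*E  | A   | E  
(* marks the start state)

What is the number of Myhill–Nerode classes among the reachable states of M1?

Start with accepting vs non-accepting: {A,C,E,F,H} | {B,D,G}.
Refine {A,C,E,F,H} on symbol b: members go to different blocks, giving {A,C,E,H} and {F}.
Split {A,C,E,H} by δ(·,a) → {C,E,H} and {A}.
On input a, block {C,E,H} splits into {C,H} and {E}.
Refine {C,H} on symbol b: members go to different blocks, giving {C} and {H}.
Split {B,D,G} by δ(·,a) → {D,G} and {B}.
Split {D,G} by δ(·,a) → {D} and {G}.
The partition is now stable with 8 blocks: {C} | {D} | {F} | {A} | {E} | {H} | {B} | {G}.

8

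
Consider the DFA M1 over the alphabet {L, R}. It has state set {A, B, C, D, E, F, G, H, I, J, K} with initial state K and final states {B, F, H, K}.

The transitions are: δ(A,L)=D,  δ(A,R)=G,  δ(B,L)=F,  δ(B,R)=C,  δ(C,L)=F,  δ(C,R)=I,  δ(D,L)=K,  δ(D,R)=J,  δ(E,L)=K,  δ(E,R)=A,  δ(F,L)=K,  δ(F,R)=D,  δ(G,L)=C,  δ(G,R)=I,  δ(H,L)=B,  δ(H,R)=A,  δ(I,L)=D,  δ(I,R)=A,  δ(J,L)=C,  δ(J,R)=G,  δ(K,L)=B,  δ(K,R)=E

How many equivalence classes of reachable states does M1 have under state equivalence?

Reachable states from the start: {A,B,C,D,E,F,G,I,J,K}. Unreachable: {H} — drop them.
Start with accepting vs non-accepting: {B,F,K} | {A,C,D,E,G,I,J}.
Split {A,C,D,E,G,I,J} by δ(·,L) → {A,G,I,J} and {C,D,E}.
No further refinement is possible. Final partition (3 blocks): {B,F,K} | {A,G,I,J} | {C,D,E}.

3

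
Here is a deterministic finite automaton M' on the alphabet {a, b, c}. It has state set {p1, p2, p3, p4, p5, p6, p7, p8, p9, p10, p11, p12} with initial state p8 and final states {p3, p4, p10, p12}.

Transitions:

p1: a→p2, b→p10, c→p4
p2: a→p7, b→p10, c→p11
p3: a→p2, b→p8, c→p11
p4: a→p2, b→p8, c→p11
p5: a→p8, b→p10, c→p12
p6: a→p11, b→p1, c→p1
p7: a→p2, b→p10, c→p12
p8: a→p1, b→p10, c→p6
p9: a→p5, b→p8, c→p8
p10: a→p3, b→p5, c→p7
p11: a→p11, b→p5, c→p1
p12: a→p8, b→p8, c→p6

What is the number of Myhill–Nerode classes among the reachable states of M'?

States {p9} cannot be reached from the start state, so discard them.
Initial partition by acceptance: {p3,p4,p10,p12} | {p1,p2,p5,p6,p7,p8,p11}.
Refine {p3,p4,p10,p12} on symbol a: members go to different blocks, giving {p3,p4,p12} and {p10}.
Split {p1,p2,p5,p6,p7,p8,p11} by δ(·,b) → {p1,p2,p5,p7,p8} and {p6,p11}.
On input c, block {p1,p2,p5,p7,p8} splits into {p1,p5,p7} and {p2,p8}.
No further refinement is possible. Final partition (5 blocks): {p3,p4,p12} | {p1,p5,p7} | {p10} | {p6,p11} | {p2,p8}.

5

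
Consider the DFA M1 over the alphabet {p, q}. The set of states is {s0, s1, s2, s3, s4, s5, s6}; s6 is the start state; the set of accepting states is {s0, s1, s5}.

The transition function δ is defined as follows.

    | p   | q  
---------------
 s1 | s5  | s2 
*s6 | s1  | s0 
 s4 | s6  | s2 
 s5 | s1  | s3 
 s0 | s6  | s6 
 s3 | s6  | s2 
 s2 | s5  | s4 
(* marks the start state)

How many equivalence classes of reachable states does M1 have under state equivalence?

6

Initial partition by acceptance: {s0,s1,s5} | {s2,s3,s4,s6}.
On input p, block {s0,s1,s5} splits into {s1,s5} and {s0}.
Refine {s2,s3,s4,s6} on symbol p: members go to different blocks, giving {s2,s6} and {s3,s4}.
Refine {s1,s5} on symbol q: members go to different blocks, giving {s1} and {s5}.
Split {s2,s6} by δ(·,p) → {s2} and {s6}.
The partition is now stable with 6 blocks: {s1} | {s2} | {s0} | {s3,s4} | {s5} | {s6}.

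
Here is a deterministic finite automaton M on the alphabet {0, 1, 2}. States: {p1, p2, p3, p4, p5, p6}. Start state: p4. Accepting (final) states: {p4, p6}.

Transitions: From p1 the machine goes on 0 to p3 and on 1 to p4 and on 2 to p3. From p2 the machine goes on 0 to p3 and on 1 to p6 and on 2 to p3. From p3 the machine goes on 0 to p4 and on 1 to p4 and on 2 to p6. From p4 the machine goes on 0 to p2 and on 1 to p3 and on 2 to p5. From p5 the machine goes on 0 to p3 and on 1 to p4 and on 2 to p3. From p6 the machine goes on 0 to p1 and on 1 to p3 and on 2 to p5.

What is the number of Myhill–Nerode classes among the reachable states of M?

3

All states are reachable from the start state.
Start with accepting vs non-accepting: {p4,p6} | {p1,p2,p3,p5}.
On input 0, block {p1,p2,p3,p5} splits into {p1,p2,p5} and {p3}.
Stable partition: {p4,p6} | {p1,p2,p5} | {p3} — 3 equivalence classes.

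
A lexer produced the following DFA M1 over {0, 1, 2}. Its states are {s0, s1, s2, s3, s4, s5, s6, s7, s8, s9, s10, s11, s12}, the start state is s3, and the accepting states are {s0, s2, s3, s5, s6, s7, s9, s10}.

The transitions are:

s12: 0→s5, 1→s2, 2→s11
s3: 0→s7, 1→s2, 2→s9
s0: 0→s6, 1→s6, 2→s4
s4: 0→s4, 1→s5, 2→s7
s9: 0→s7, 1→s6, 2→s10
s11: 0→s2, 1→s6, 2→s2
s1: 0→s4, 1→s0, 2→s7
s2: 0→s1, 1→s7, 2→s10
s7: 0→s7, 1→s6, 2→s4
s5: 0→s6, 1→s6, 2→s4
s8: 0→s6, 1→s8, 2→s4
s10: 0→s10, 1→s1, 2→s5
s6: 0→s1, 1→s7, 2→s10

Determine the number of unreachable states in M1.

3

BFS from s3 reaches {s0, s1, s2, s3, s4, s5, s6, s7, s9, s10}; the 3 state(s) s8, s11, s12 are never visited.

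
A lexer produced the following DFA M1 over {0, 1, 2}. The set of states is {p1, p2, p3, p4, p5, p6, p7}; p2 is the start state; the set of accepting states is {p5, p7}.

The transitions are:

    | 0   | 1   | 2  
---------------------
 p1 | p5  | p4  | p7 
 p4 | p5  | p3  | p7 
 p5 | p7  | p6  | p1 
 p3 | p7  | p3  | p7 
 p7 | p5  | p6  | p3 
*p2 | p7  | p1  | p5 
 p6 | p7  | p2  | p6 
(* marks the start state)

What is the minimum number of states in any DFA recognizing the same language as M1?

3

All states are reachable from the start state.
Initial partition by acceptance: {p5,p7} | {p1,p2,p3,p4,p6}.
Split {p1,p2,p3,p4,p6} by δ(·,2) → {p1,p2,p3,p4} and {p6}.
No further refinement is possible. Final partition (3 blocks): {p5,p7} | {p1,p2,p3,p4} | {p6}.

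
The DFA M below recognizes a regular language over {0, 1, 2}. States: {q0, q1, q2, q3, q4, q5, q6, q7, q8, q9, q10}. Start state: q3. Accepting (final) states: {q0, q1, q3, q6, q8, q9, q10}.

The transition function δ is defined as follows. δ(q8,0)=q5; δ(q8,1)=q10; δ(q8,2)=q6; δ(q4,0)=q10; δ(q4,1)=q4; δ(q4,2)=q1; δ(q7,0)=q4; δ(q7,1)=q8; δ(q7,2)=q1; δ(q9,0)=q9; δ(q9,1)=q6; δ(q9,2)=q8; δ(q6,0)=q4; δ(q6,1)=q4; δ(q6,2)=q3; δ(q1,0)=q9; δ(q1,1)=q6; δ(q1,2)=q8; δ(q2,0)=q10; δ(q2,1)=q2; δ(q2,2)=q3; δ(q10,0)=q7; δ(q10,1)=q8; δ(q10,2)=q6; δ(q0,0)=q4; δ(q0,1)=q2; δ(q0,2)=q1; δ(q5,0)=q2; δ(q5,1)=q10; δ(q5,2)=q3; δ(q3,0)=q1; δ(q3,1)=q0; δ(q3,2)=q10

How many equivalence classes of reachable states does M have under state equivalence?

5

Start with accepting vs non-accepting: {q0,q1,q3,q6,q8,q9,q10} | {q2,q4,q5,q7}.
Split {q0,q1,q3,q6,q8,q9,q10} by δ(·,0) → {q0,q6,q8,q10} and {q1,q3,q9}.
Split {q0,q6,q8,q10} by δ(·,1) → {q0,q6} and {q8,q10}.
Refine {q2,q4,q5,q7} on symbol 0: members go to different blocks, giving {q2,q4} and {q5,q7}.
No further refinement is possible. Final partition (5 blocks): {q0,q6} | {q2,q4} | {q1,q3,q9} | {q8,q10} | {q5,q7}.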